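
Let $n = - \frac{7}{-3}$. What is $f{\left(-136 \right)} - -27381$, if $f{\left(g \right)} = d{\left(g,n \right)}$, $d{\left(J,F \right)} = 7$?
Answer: $27388$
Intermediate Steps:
$n = \frac{7}{3}$ ($n = \left(-7\right) \left(- \frac{1}{3}\right) = \frac{7}{3} \approx 2.3333$)
$f{\left(g \right)} = 7$
$f{\left(-136 \right)} - -27381 = 7 - -27381 = 7 + 27381 = 27388$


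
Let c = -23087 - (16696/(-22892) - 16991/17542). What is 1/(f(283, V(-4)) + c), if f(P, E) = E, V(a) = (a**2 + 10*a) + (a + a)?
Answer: -100392866/2320812209253 ≈ -4.3258e-5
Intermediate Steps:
V(a) = a**2 + 12*a (V(a) = (a**2 + 10*a) + 2*a = a**2 + 12*a)
c = -2317599637541/100392866 (c = -23087 - (16696*(-1/22892) - 16991*1/17542) = -23087 - (-4174/5723 - 16991/17542) = -23087 - 1*(-170459801/100392866) = -23087 + 170459801/100392866 = -2317599637541/100392866 ≈ -23085.)
1/(f(283, V(-4)) + c) = 1/(-4*(12 - 4) - 2317599637541/100392866) = 1/(-4*8 - 2317599637541/100392866) = 1/(-32 - 2317599637541/100392866) = 1/(-2320812209253/100392866) = -100392866/2320812209253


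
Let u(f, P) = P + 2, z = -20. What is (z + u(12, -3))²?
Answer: 441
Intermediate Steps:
u(f, P) = 2 + P
(z + u(12, -3))² = (-20 + (2 - 3))² = (-20 - 1)² = (-21)² = 441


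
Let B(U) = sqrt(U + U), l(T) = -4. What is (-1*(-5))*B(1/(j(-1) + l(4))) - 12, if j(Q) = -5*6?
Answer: -12 + 5*I*sqrt(17)/17 ≈ -12.0 + 1.2127*I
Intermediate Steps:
j(Q) = -30
B(U) = sqrt(2)*sqrt(U) (B(U) = sqrt(2*U) = sqrt(2)*sqrt(U))
(-1*(-5))*B(1/(j(-1) + l(4))) - 12 = (-1*(-5))*(sqrt(2)*sqrt(1/(-30 - 4))) - 12 = 5*(sqrt(2)*sqrt(1/(-34))) - 12 = 5*(sqrt(2)*sqrt(-1/34)) - 12 = 5*(sqrt(2)*(I*sqrt(34)/34)) - 12 = 5*(I*sqrt(17)/17) - 12 = 5*I*sqrt(17)/17 - 12 = -12 + 5*I*sqrt(17)/17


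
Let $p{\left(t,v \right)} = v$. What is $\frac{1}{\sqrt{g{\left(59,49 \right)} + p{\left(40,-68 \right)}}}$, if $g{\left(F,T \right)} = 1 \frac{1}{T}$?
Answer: $- \frac{7 i \sqrt{3331}}{3331} \approx - 0.12129 i$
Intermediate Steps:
$g{\left(F,T \right)} = \frac{1}{T}$
$\frac{1}{\sqrt{g{\left(59,49 \right)} + p{\left(40,-68 \right)}}} = \frac{1}{\sqrt{\frac{1}{49} - 68}} = \frac{1}{\sqrt{- \frac{3331}{49}}} = \frac{1}{\frac{1}{7} i \sqrt{3331}} = - \frac{7 i \sqrt{3331}}{3331}$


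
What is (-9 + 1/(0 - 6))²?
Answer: 3025/36 ≈ 84.028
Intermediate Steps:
(-9 + 1/(0 - 6))² = (-9 + 1/(-6))² = (-9 - ⅙)² = (-55/6)² = 3025/36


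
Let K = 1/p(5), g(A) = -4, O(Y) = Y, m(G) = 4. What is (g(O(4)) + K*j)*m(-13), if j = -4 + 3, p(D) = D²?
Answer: -404/25 ≈ -16.160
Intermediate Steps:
j = -1
K = 1/25 (K = 1/(5²) = 1/25 ≈ 0.040000)
(g(O(4)) + K*j)*m(-13) = (-4 + (1/25)*(-1))*4 = (-4 - 1/25)*4 = -101/25*4 = -404/25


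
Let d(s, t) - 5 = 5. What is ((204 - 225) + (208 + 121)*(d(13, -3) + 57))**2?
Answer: 484968484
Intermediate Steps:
d(s, t) = 10 (d(s, t) = 5 + 5 = 10)
((204 - 225) + (208 + 121)*(d(13, -3) + 57))**2 = ((204 - 225) + (208 + 121)*(10 + 57))**2 = (-21 + 329*67)**2 = (-21 + 22043)**2 = 22022**2 = 484968484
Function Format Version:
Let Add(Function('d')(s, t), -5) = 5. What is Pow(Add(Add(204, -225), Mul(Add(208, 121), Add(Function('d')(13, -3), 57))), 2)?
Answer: 484968484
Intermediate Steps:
Function('d')(s, t) = 10 (Function('d')(s, t) = Add(5, 5) = 10)
Pow(Add(Add(204, -225), Mul(Add(208, 121), Add(Function('d')(13, -3), 57))), 2) = Pow(Add(Add(204, -225), Mul(Add(208, 121), Add(10, 57))), 2) = Pow(Add(-21, Mul(329, 67)), 2) = Pow(Add(-21, 22043), 2) = Pow(22022, 2) = 484968484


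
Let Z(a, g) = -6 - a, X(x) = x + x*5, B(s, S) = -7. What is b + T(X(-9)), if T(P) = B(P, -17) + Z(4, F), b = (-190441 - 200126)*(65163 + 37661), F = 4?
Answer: -40159661225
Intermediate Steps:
X(x) = 6*x (X(x) = x + 5*x = 6*x)
b = -40159661208 (b = -390567*102824 = -40159661208)
T(P) = -17 (T(P) = -7 + (-6 - 1*4) = -7 + (-6 - 4) = -7 - 10 = -17)
b + T(X(-9)) = -40159661208 - 17 = -40159661225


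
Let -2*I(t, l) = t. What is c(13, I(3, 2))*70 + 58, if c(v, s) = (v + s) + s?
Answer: 758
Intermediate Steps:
I(t, l) = -t/2
c(v, s) = v + 2*s (c(v, s) = (s + v) + s = v + 2*s)
c(13, I(3, 2))*70 + 58 = (13 + 2*(-1/2*3))*70 + 58 = (13 + 2*(-3/2))*70 + 58 = (13 - 3)*70 + 58 = 10*70 + 58 = 700 + 58 = 758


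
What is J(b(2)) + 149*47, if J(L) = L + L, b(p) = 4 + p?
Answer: 7015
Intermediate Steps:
J(L) = 2*L
J(b(2)) + 149*47 = 2*(4 + 2) + 149*47 = 2*6 + 7003 = 12 + 7003 = 7015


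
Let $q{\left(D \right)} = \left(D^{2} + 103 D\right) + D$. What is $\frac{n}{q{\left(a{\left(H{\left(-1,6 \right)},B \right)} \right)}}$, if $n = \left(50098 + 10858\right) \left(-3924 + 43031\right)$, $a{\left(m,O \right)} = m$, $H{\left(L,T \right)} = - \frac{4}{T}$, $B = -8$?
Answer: $- \frac{5363564157}{155} \approx -3.4604 \cdot 10^{7}$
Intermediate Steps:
$q{\left(D \right)} = D^{2} + 104 D$
$n = 2383806292$ ($n = 60956 \cdot 39107 = 2383806292$)
$\frac{n}{q{\left(a{\left(H{\left(-1,6 \right)},B \right)} \right)}} = \frac{2383806292}{- \frac{4}{6} \left(104 - \frac{4}{6}\right)} = \frac{2383806292}{\left(-4\right) \frac{1}{6} \left(104 - \frac{2}{3}\right)} = \frac{2383806292}{\left(- \frac{2}{3}\right) \left(104 - \frac{2}{3}\right)} = \frac{2383806292}{\left(- \frac{2}{3}\right) \frac{310}{3}} = \frac{2383806292}{- \frac{620}{9}} = 2383806292 \left(- \frac{9}{620}\right) = - \frac{5363564157}{155}$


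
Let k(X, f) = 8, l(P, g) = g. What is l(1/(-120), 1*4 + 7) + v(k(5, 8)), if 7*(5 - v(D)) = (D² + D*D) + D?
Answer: -24/7 ≈ -3.4286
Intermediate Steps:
v(D) = 5 - 2*D²/7 - D/7 (v(D) = 5 - ((D² + D*D) + D)/7 = 5 - ((D² + D²) + D)/7 = 5 - (2*D² + D)/7 = 5 - (D + 2*D²)/7 = 5 + (-2*D²/7 - D/7) = 5 - 2*D²/7 - D/7)
l(1/(-120), 1*4 + 7) + v(k(5, 8)) = (1*4 + 7) + (5 - 2/7*8² - ⅐*8) = (4 + 7) + (5 - 2/7*64 - 8/7) = 11 + (5 - 128/7 - 8/7) = 11 - 101/7 = -24/7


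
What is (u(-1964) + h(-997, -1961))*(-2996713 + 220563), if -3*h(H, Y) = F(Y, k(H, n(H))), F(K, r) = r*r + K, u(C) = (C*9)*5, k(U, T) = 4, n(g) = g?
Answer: 730668799250/3 ≈ 2.4356e+11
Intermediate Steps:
u(C) = 45*C (u(C) = (9*C)*5 = 45*C)
F(K, r) = K + r² (F(K, r) = r² + K = K + r²)
h(H, Y) = -16/3 - Y/3 (h(H, Y) = -(Y + 4²)/3 = -(Y + 16)/3 = -(16 + Y)/3 = -16/3 - Y/3)
(u(-1964) + h(-997, -1961))*(-2996713 + 220563) = (45*(-1964) + (-16/3 - ⅓*(-1961)))*(-2996713 + 220563) = (-88380 + (-16/3 + 1961/3))*(-2776150) = (-88380 + 1945/3)*(-2776150) = -263195/3*(-2776150) = 730668799250/3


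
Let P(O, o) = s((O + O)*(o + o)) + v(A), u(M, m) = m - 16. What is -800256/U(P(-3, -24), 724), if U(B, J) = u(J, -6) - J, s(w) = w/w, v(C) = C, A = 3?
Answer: 400128/373 ≈ 1072.7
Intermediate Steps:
u(M, m) = -16 + m
s(w) = 1
P(O, o) = 4 (P(O, o) = 1 + 3 = 4)
U(B, J) = -22 - J (U(B, J) = (-16 - 6) - J = -22 - J)
-800256/U(P(-3, -24), 724) = -800256/(-22 - 1*724) = -800256/(-22 - 724) = -800256/(-746) = -800256*(-1/746) = 400128/373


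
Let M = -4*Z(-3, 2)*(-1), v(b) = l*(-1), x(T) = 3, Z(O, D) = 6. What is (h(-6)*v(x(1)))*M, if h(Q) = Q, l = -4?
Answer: -576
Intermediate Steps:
v(b) = 4 (v(b) = -4*(-1) = 4)
M = 24 (M = -4*6*(-1) = -24*(-1) = 24)
(h(-6)*v(x(1)))*M = -6*4*24 = -24*24 = -576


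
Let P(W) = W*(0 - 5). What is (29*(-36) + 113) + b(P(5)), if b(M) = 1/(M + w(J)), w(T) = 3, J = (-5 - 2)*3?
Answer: -20483/22 ≈ -931.04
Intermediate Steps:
J = -21 (J = -7*3 = -21)
P(W) = -5*W (P(W) = W*(-5) = -5*W)
b(M) = 1/(3 + M) (b(M) = 1/(M + 3) = 1/(3 + M))
(29*(-36) + 113) + b(P(5)) = (29*(-36) + 113) + 1/(3 - 5*5) = (-1044 + 113) + 1/(3 - 25) = -931 + 1/(-22) = -931 - 1/22 = -20483/22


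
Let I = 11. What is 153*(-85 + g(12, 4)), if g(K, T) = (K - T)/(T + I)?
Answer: -64617/5 ≈ -12923.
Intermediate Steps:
g(K, T) = (K - T)/(11 + T) (g(K, T) = (K - T)/(T + 11) = (K - T)/(11 + T))
153*(-85 + g(12, 4)) = 153*(-85 + (12 - 1*4)/(11 + 4)) = 153*(-85 + (12 - 4)/15) = 153*(-85 + (1/15)*8) = 153*(-85 + 8/15) = 153*(-1267/15) = -64617/5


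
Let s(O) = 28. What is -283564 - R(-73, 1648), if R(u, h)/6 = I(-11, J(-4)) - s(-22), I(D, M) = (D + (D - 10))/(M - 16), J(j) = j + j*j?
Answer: -283444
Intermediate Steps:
J(j) = j + j²
I(D, M) = (-10 + 2*D)/(-16 + M) (I(D, M) = (D + (-10 + D))/(-16 + M) = (-10 + 2*D)/(-16 + M))
R(u, h) = -120 (R(u, h) = 6*(2*(-5 - 11)/(-16 - 4*(1 - 4)) - 1*28) = 6*(2*(-16)/(-16 - 4*(-3)) - 28) = 6*(2*(-16)/(-16 + 12) - 28) = 6*(2*(-16)/(-4) - 28) = 6*(2*(-¼)*(-16) - 28) = 6*(8 - 28) = 6*(-20) = -120)
-283564 - R(-73, 1648) = -283564 - 1*(-120) = -283564 + 120 = -283444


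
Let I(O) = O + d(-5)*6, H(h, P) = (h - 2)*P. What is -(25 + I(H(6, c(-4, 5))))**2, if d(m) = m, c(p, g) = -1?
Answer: -81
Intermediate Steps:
H(h, P) = P*(-2 + h) (H(h, P) = (-2 + h)*P = P*(-2 + h))
I(O) = -30 + O (I(O) = O - 5*6 = O - 30 = -30 + O)
-(25 + I(H(6, c(-4, 5))))**2 = -(25 + (-30 - (-2 + 6)))**2 = -(25 + (-30 - 1*4))**2 = -(25 + (-30 - 4))**2 = -(25 - 34)**2 = -1*(-9)**2 = -1*81 = -81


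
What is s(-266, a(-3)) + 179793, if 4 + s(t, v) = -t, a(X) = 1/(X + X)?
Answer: 180055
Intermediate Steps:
a(X) = 1/(2*X)
s(t, v) = -4 - t
s(-266, a(-3)) + 179793 = (-4 - 1*(-266)) + 179793 = (-4 + 266) + 179793 = 262 + 179793 = 180055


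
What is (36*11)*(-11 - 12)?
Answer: -9108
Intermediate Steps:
(36*11)*(-11 - 12) = 396*(-23) = -9108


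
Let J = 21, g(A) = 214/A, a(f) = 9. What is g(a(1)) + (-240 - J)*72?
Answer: -168914/9 ≈ -18768.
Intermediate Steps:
g(a(1)) + (-240 - J)*72 = 214/9 + (-240 - 1*21)*72 = 214*(1/9) + (-240 - 21)*72 = 214/9 - 261*72 = 214/9 - 18792 = -168914/9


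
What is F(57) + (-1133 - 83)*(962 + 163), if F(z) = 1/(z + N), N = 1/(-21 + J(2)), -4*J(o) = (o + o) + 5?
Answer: -7246295907/5297 ≈ -1.3680e+6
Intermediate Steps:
J(o) = -5/4 - o/2 (J(o) = -((o + o) + 5)/4 = -(2*o + 5)/4 = -(5 + 2*o)/4 = -5/4 - o/2)
N = -4/93 (N = 1/(-21 + (-5/4 - 1/2*2)) = 1/(-21 + (-5/4 - 1)) = 1/(-21 - 9/4) = 1/(-93/4) = -4/93 ≈ -0.043011)
F(z) = 1/(-4/93 + z) (F(z) = 1/(z - 4/93) = 1/(-4/93 + z))
F(57) + (-1133 - 83)*(962 + 163) = 93/(-4 + 93*57) + (-1133 - 83)*(962 + 163) = 93/(-4 + 5301) - 1216*1125 = 93/5297 - 1368000 = -7246295907/5297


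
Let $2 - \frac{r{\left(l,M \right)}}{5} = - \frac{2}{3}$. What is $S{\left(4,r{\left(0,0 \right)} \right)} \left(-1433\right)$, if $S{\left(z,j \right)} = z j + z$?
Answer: $- \frac{246476}{3} \approx -82159.0$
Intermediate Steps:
$r{\left(l,M \right)} = \frac{40}{3}$ ($r{\left(l,M \right)} = 10 - 5 \left(- \frac{2}{3}\right) = 10 - 5 \left(\left(-2\right) \frac{1}{3}\right) = 10 - - \frac{10}{3} = 10 + \frac{10}{3} = \frac{40}{3}$)
$S{\left(z,j \right)} = z + j z$ ($S{\left(z,j \right)} = j z + z = z + j z$)
$S{\left(4,r{\left(0,0 \right)} \right)} \left(-1433\right) = 4 \left(1 + \frac{40}{3}\right) \left(-1433\right) = 4 \cdot \frac{43}{3} \left(-1433\right) = \frac{172}{3} \left(-1433\right) = - \frac{246476}{3}$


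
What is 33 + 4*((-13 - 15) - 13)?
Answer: -131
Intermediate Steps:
33 + 4*((-13 - 15) - 13) = 33 + 4*(-28 - 13) = 33 + 4*(-41) = 33 - 164 = -131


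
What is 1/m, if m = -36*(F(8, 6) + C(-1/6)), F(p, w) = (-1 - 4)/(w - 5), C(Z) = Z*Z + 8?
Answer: -1/109 ≈ -0.0091743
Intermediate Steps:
C(Z) = 8 + Z² (C(Z) = Z² + 8 = 8 + Z²)
F(p, w) = -5/(-5 + w)
m = -109 (m = -36*(-5/(-5 + 6) + (8 + (-1/6)²)) = -36*(-5/1 + (8 + (-1*⅙)²)) = -36*(-5*1 + (8 + (-⅙)²)) = -36*(-5 + (8 + 1/36)) = -36*(-5 + 289/36) = -36*109/36 = -109)
1/m = 1/(-109) = -1/109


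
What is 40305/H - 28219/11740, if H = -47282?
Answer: -903715729/277545340 ≈ -3.2561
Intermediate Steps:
40305/H - 28219/11740 = 40305/(-47282) - 28219/11740 = 40305*(-1/47282) - 28219*1/11740 = -40305/47282 - 28219/11740 = -903715729/277545340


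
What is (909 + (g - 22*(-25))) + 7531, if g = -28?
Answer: 8962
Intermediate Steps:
(909 + (g - 22*(-25))) + 7531 = (909 + (-28 - 22*(-25))) + 7531 = (909 + (-28 + 550)) + 7531 = (909 + 522) + 7531 = 1431 + 7531 = 8962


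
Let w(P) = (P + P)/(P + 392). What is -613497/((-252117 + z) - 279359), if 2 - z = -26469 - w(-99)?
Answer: 1619411/1333033 ≈ 1.2148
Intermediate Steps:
w(P) = 2*P/(392 + P) (w(P) = (2*P)/(392 + P) = 2*P/(392 + P))
z = 7755805/293 (z = 2 - (-26469 - 2*(-99)/(392 - 99)) = 2 - (-26469 - 2*(-99)/293) = 2 - (-26469 - 1*(-198/293)) = 2 - (-26469 + 198/293) = 2 - 1*(-7755219/293) = 2 + 7755219/293 = 7755805/293 ≈ 26470.)
-613497/((-252117 + z) - 279359) = -613497/((-252117 + 7755805/293) - 279359) = -613497/(-66114476/293 - 279359) = -613497/(-147966663/293) = -613497*(-293/147966663) = 1619411/1333033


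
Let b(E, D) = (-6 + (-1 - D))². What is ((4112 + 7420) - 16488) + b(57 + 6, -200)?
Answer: 32293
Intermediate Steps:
b(E, D) = (-7 - D)²
((4112 + 7420) - 16488) + b(57 + 6, -200) = ((4112 + 7420) - 16488) + (7 - 200)² = (11532 - 16488) + (-193)² = -4956 + 37249 = 32293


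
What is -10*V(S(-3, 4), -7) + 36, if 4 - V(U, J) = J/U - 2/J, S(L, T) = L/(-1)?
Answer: -514/21 ≈ -24.476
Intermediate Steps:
S(L, T) = -L (S(L, T) = L*(-1) = -L)
V(U, J) = 4 + 2/J - J/U (V(U, J) = 4 - (J/U - 2/J) = 4 - (-2/J + J/U) = 4 + (2/J - J/U) = 4 + 2/J - J/U)
-10*V(S(-3, 4), -7) + 36 = -10*(4 + 2/(-7) - 1*(-7)/(-1*(-3))) + 36 = -10*(4 + 2*(-1/7) - 1*(-7)/3) + 36 = -10*(4 - 2/7 - 1*(-7)*1/3) + 36 = -10*(4 - 2/7 + 7/3) + 36 = -10*127/21 + 36 = -1270/21 + 36 = -514/21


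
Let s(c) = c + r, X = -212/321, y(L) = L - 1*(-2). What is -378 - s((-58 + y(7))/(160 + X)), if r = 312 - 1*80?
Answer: -31184551/51148 ≈ -609.69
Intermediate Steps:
y(L) = 2 + L (y(L) = L + 2 = 2 + L)
X = -212/321 (X = -212*1/321 = -212/321 ≈ -0.66044)
r = 232 (r = 312 - 80 = 232)
s(c) = 232 + c (s(c) = c + 232 = 232 + c)
-378 - s((-58 + y(7))/(160 + X)) = -378 - (232 + (-58 + (2 + 7))/(160 - 212/321)) = -378 - (232 + (-58 + 9)/(51148/321)) = -378 - (232 - 49*321/51148) = -378 - (232 - 15729/51148) = -378 - 1*11850607/51148 = -378 - 11850607/51148 = -31184551/51148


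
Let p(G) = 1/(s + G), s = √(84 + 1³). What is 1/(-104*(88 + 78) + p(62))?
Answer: -64895314/1120351630529 + √85/1120351630529 ≈ -5.7924e-5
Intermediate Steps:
s = √85 (s = √(84 + 1) = √85 ≈ 9.2195)
p(G) = 1/(G + √85) (p(G) = 1/(√85 + G) = 1/(G + √85))
1/(-104*(88 + 78) + p(62)) = 1/(-104*(88 + 78) + 1/(62 + √85)) = 1/(-104*166 + 1/(62 + √85)) = 1/(-17264 + 1/(62 + √85))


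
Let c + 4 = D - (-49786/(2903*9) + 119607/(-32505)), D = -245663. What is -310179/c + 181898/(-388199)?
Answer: 21436933529232645829/26996646631744036058 ≈ 0.79406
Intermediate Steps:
c = -69543318328342/283086045 (c = -4 + (-245663 - (-49786/(2903*9) + 119607/(-32505))) = -4 + (-245663 - (-49786/26127 + 119607*(-1/32505))) = -4 + (-245663 - (-49786*1/26127 - 39869/10835)) = -4 + (-245663 - (-49786/26127 - 39869/10835)) = -4 + (-245663 - 1*(-1581088673/283086045)) = -4 + (-245663 + 1581088673/283086045) = -4 - 69542185984162/283086045 = -69543318328342/283086045 ≈ -2.4566e+5)
-310179/c + 181898/(-388199) = -310179/(-69543318328342/283086045) + 181898/(-388199) = -310179*(-283086045/69543318328342) + 181898*(-1/388199) = 87807346352055/69543318328342 - 181898/388199 = 21436933529232645829/26996646631744036058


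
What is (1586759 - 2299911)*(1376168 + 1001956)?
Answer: -1695963886848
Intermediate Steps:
(1586759 - 2299911)*(1376168 + 1001956) = -713152*2378124 = -1695963886848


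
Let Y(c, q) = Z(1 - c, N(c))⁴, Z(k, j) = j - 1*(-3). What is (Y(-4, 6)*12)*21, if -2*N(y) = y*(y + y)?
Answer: 7197372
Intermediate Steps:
N(y) = -y² (N(y) = -y*(y + y)/2 = -y*2*y/2 = -y²)
Z(k, j) = 3 + j (Z(k, j) = j + 3 = 3 + j)
Y(c, q) = (3 - c²)⁴
(Y(-4, 6)*12)*21 = ((-3 + (-4)²)⁴*12)*21 = ((-3 + 16)⁴*12)*21 = (13⁴*12)*21 = (28561*12)*21 = 342732*21 = 7197372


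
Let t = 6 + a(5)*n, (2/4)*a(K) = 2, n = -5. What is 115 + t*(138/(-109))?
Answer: 14467/109 ≈ 132.72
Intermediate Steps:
a(K) = 4 (a(K) = 2*2 = 4)
t = -14 (t = 6 + 4*(-5) = 6 - 20 = -14)
115 + t*(138/(-109)) = 115 - 1932/(-109) = 115 - 1932*(-1)/109 = 115 - 14*(-138/109) = 115 + 1932/109 = 14467/109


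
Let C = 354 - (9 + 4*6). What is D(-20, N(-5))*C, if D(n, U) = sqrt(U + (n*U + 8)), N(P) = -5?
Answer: 321*sqrt(103) ≈ 3257.8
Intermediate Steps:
D(n, U) = sqrt(8 + U + U*n) (D(n, U) = sqrt(U + (U*n + 8)) = sqrt(U + (8 + U*n)) = sqrt(8 + U + U*n))
C = 321 (C = 354 - (9 + 24) = 354 - 1*33 = 354 - 33 = 321)
D(-20, N(-5))*C = sqrt(8 - 5 - 5*(-20))*321 = sqrt(8 - 5 + 100)*321 = sqrt(103)*321 = 321*sqrt(103)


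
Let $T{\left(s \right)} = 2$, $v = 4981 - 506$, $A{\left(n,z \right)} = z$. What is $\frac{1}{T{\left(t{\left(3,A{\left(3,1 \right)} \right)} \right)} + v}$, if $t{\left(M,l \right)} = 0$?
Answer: $\frac{1}{4477} \approx 0.00022336$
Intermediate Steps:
$v = 4475$ ($v = 4981 - 506 = 4475$)
$\frac{1}{T{\left(t{\left(3,A{\left(3,1 \right)} \right)} \right)} + v} = \frac{1}{2 + 4475} = \frac{1}{4477}$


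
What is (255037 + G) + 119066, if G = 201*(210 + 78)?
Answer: 431991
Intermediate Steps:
G = 57888 (G = 201*288 = 57888)
(255037 + G) + 119066 = (255037 + 57888) + 119066 = 312925 + 119066 = 431991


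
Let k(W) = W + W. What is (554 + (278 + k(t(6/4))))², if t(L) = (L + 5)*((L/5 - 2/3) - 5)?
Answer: 522899689/900 ≈ 5.8100e+5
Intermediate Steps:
t(L) = (5 + L)*(-17/3 + L/5) (t(L) = (5 + L)*((L*(⅕) - 2*⅓) - 5) = (5 + L)*((L/5 - ⅔) - 5) = (5 + L)*((-⅔ + L/5) - 5) = (5 + L)*(-17/3 + L/5))
k(W) = 2*W
(554 + (278 + k(t(6/4))))² = (554 + (278 + 2*(-85/3 - 28/4 + (6/4)²/5)))² = (554 + (278 + 2*(-85/3 - 28/4 + (6*(¼))²/5)))² = (554 + (278 + 2*(-85/3 - 14/3*3/2 + (3/2)²/5)))² = (554 + (278 + 2*(-85/3 - 7 + (⅕)*(9/4))))² = (554 + (278 + 2*(-85/3 - 7 + 9/20)))² = (554 + (278 + 2*(-2093/60)))² = (554 + (278 - 2093/30))² = (554 + 6247/30)² = (22867/30)² = 522899689/900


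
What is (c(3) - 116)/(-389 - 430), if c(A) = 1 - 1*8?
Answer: 41/273 ≈ 0.15018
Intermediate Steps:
c(A) = -7 (c(A) = 1 - 8 = -7)
(c(3) - 116)/(-389 - 430) = (-7 - 116)/(-389 - 430) = -123/(-819) = -123*(-1/819) = 41/273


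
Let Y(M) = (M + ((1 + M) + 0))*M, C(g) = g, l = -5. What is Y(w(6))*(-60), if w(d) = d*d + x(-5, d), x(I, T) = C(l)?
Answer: -117180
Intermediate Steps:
x(I, T) = -5
w(d) = -5 + d² (w(d) = d*d - 5 = d² - 5 = -5 + d²)
Y(M) = M*(1 + 2*M) (Y(M) = (M + (1 + M))*M = (1 + 2*M)*M = M*(1 + 2*M))
Y(w(6))*(-60) = ((-5 + 6²)*(1 + 2*(-5 + 6²)))*(-60) = ((-5 + 36)*(1 + 2*(-5 + 36)))*(-60) = (31*(1 + 2*31))*(-60) = (31*(1 + 62))*(-60) = (31*63)*(-60) = 1953*(-60) = -117180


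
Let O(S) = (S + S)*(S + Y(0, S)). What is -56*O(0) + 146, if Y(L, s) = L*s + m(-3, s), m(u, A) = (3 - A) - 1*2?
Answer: 146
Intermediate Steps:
m(u, A) = 1 - A (m(u, A) = (3 - A) - 2 = 1 - A)
Y(L, s) = 1 - s + L*s (Y(L, s) = L*s + (1 - s) = 1 - s + L*s)
O(S) = 2*S (O(S) = (S + S)*(S + (1 - S + 0*S)) = (2*S)*(S + (1 - S + 0)) = (2*S)*(S + (1 - S)) = (2*S)*1 = 2*S)
-56*O(0) + 146 = -112*0 + 146 = -56*0 + 146 = 0 + 146 = 146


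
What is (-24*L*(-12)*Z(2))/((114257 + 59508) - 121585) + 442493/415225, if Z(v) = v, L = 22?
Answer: 83385341/63724825 ≈ 1.3085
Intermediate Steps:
(-24*L*(-12)*Z(2))/((114257 + 59508) - 121585) + 442493/415225 = (-24*22*(-12)*2)/((114257 + 59508) - 121585) + 442493/415225 = (-(-6336)*2)/(173765 - 121585) + 442493*(1/415225) = -24*(-528)/52180 + 26029/24425 = 12672*(1/52180) + 26029/24425 = 3168/13045 + 26029/24425 = 83385341/63724825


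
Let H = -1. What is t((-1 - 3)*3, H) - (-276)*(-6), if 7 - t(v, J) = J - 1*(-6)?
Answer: -1654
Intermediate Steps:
t(v, J) = 1 - J (t(v, J) = 7 - (J - 1*(-6)) = 7 - (J + 6) = 7 - (6 + J) = 7 + (-6 - J) = 1 - J)
t((-1 - 3)*3, H) - (-276)*(-6) = (1 - 1*(-1)) - (-276)*(-6) = (1 + 1) - 46*36 = 2 - 1656 = -1654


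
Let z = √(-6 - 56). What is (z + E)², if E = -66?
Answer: (66 - I*√62)² ≈ 4294.0 - 1039.4*I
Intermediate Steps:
z = I*√62 (z = √(-62) = I*√62 ≈ 7.874*I)
(z + E)² = (I*√62 - 66)² = (-66 + I*√62)²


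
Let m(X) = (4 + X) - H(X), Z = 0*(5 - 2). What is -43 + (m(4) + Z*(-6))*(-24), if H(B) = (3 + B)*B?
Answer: 437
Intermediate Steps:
H(B) = B*(3 + B)
Z = 0 (Z = 0*3 = 0)
m(X) = 4 + X - X*(3 + X) (m(X) = (4 + X) - X*(3 + X) = 4 + X - X*(3 + X))
-43 + (m(4) + Z*(-6))*(-24) = -43 + ((4 + 4 - 1*4*(3 + 4)) + 0*(-6))*(-24) = -43 + ((4 + 4 - 1*4*7) + 0)*(-24) = -43 + ((4 + 4 - 28) + 0)*(-24) = -43 + (-20 + 0)*(-24) = -43 - 20*(-24) = -43 + 480 = 437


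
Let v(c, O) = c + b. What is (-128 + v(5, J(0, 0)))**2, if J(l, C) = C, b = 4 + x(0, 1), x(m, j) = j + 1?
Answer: 13689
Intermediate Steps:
x(m, j) = 1 + j
b = 6 (b = 4 + (1 + 1) = 4 + 2 = 6)
v(c, O) = 6 + c (v(c, O) = c + 6 = 6 + c)
(-128 + v(5, J(0, 0)))**2 = (-128 + (6 + 5))**2 = (-128 + 11)**2 = (-117)**2 = 13689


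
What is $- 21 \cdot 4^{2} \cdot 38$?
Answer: $-12768$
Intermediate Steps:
$- 21 \cdot 4^{2} \cdot 38 = \left(-21\right) 16 \cdot 38 = \left(-336\right) 38 = -12768$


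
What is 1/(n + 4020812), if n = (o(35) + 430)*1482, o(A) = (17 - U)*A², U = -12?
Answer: 1/57306122 ≈ 1.7450e-8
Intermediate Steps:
o(A) = 29*A² (o(A) = (17 - 1*(-12))*A² = (17 + 12)*A² = 29*A²)
n = 53285310 (n = (29*35² + 430)*1482 = (29*1225 + 430)*1482 = (35525 + 430)*1482 = 35955*1482 = 53285310)
1/(n + 4020812) = 1/(53285310 + 4020812) = 1/57306122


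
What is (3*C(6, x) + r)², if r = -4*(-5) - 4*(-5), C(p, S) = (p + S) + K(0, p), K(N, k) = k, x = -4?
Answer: 4096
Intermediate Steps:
C(p, S) = S + 2*p (C(p, S) = (p + S) + p = (S + p) + p = S + 2*p)
r = 40 (r = 20 + 20 = 40)
(3*C(6, x) + r)² = (3*(-4 + 2*6) + 40)² = (3*(-4 + 12) + 40)² = (3*8 + 40)² = (24 + 40)² = 64² = 4096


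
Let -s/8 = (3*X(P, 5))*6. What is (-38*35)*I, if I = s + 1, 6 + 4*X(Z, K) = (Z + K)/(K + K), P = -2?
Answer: -274246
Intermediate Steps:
X(Z, K) = -3/2 + (K + Z)/(8*K) (X(Z, K) = -3/2 + ((Z + K)/(K + K))/4 = -3/2 + ((K + Z)/((2*K)))/4 = -3/2 + ((K + Z)*(1/(2*K)))/4 = -3/2 + ((K + Z)/(2*K))/4 = -3/2 + (K + Z)/(8*K))
s = 1026/5 (s = -8*3*((1/8)*(-2 - 11*5)/5)*6 = -8*3*((1/8)*(1/5)*(-2 - 55))*6 = -8*3*((1/8)*(1/5)*(-57))*6 = -8*3*(-57/40)*6 = -(-171)*6/5 = -8*(-513/20) = 1026/5 ≈ 205.20)
I = 1031/5 (I = 1026/5 + 1 = 1031/5 ≈ 206.20)
(-38*35)*I = -38*35*(1031/5) = -1330*1031/5 = -274246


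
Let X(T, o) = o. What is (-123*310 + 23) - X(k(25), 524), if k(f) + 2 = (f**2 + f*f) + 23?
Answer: -38631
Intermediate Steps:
k(f) = 21 + 2*f**2 (k(f) = -2 + ((f**2 + f*f) + 23) = -2 + ((f**2 + f**2) + 23) = -2 + (2*f**2 + 23) = -2 + (23 + 2*f**2) = 21 + 2*f**2)
(-123*310 + 23) - X(k(25), 524) = (-123*310 + 23) - 1*524 = (-38130 + 23) - 524 = -38107 - 524 = -38631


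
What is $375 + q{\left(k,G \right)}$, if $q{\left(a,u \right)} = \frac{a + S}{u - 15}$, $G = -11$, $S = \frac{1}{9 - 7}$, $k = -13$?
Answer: $\frac{19525}{52} \approx 375.48$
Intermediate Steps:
$S = \frac{1}{2} \approx 0.5$
$q{\left(a,u \right)} = \frac{\frac{1}{2} + a}{-15 + u}$ ($q{\left(a,u \right)} = \frac{a + \frac{1}{2}}{u - 15} = \frac{\frac{1}{2} + a}{-15 + u}$)
$375 + q{\left(k,G \right)} = 375 + \frac{\frac{1}{2} - 13}{-15 - 11} = 375 + \frac{1}{-26} \left(- \frac{25}{2}\right) = 375 - - \frac{25}{52} = 375 + \frac{25}{52} = \frac{19525}{52}$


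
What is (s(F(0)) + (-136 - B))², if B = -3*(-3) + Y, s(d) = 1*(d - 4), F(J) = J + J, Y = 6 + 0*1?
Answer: 24025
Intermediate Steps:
Y = 6 (Y = 6 + 0 = 6)
F(J) = 2*J
s(d) = -4 + d (s(d) = 1*(-4 + d) = -4 + d)
B = 15 (B = -3*(-3) + 6 = 9 + 6 = 15)
(s(F(0)) + (-136 - B))² = ((-4 + 2*0) + (-136 - 1*15))² = ((-4 + 0) + (-136 - 15))² = (-4 - 151)² = (-155)² = 24025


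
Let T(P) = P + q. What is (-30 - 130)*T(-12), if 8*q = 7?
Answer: 1780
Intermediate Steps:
q = 7/8 (q = (⅛)*7 = 7/8 ≈ 0.87500)
T(P) = 7/8 + P (T(P) = P + 7/8 = 7/8 + P)
(-30 - 130)*T(-12) = (-30 - 130)*(7/8 - 12) = -160*(-89/8) = 1780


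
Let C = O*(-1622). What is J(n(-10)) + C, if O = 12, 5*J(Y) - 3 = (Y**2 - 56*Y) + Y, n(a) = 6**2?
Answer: -98001/5 ≈ -19600.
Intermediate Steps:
n(a) = 36
J(Y) = 3/5 - 11*Y + Y**2/5 (J(Y) = 3/5 + ((Y**2 - 56*Y) + Y)/5 = 3/5 + (Y**2 - 55*Y)/5 = 3/5 + (-11*Y + Y**2/5) = 3/5 - 11*Y + Y**2/5)
C = -19464 (C = 12*(-1622) = -19464)
J(n(-10)) + C = (3/5 - 11*36 + (1/5)*36**2) - 19464 = (3/5 - 396 + (1/5)*1296) - 19464 = (3/5 - 396 + 1296/5) - 19464 = -681/5 - 19464 = -98001/5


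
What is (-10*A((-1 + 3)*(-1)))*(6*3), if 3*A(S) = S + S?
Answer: 240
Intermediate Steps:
A(S) = 2*S/3 (A(S) = (S + S)/3 = (2*S)/3 = 2*S/3)
(-10*A((-1 + 3)*(-1)))*(6*3) = (-20*(-1 + 3)*(-1)/3)*(6*3) = -20*2*(-1)/3*18 = -20*(-2)/3*18 = -10*(-4/3)*18 = (40/3)*18 = 240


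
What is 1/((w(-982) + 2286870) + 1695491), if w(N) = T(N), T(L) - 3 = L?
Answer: 1/3981382 ≈ 2.5117e-7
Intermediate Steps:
T(L) = 3 + L
w(N) = 3 + N
1/((w(-982) + 2286870) + 1695491) = 1/(((3 - 982) + 2286870) + 1695491) = 1/((-979 + 2286870) + 1695491) = 1/(2285891 + 1695491) = 1/3981382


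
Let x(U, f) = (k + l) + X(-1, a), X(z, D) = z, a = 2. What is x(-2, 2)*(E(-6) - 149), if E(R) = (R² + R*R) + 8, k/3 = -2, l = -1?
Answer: 552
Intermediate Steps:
k = -6 (k = 3*(-2) = -6)
x(U, f) = -8 (x(U, f) = (-6 - 1) - 1 = -7 - 1 = -8)
E(R) = 8 + 2*R² (E(R) = (R² + R²) + 8 = 2*R² + 8 = 8 + 2*R²)
x(-2, 2)*(E(-6) - 149) = -8*((8 + 2*(-6)²) - 149) = -8*((8 + 2*36) - 149) = -8*((8 + 72) - 149) = -8*(80 - 149) = -8*(-69) = 552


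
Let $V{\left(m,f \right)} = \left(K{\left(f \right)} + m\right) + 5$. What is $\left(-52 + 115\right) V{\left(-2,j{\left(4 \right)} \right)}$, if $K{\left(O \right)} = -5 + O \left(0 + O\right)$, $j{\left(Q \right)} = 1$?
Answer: $-63$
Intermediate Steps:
$K{\left(O \right)} = -5 + O^{2}$ ($K{\left(O \right)} = -5 + O O = -5 + O^{2}$)
$V{\left(m,f \right)} = m + f^{2}$ ($V{\left(m,f \right)} = \left(\left(-5 + f^{2}\right) + m\right) + 5 = \left(-5 + m + f^{2}\right) + 5 = m + f^{2}$)
$\left(-52 + 115\right) V{\left(-2,j{\left(4 \right)} \right)} = \left(-52 + 115\right) \left(-2 + 1^{2}\right) = 63 \left(-2 + 1\right) = 63 \left(-1\right) = -63$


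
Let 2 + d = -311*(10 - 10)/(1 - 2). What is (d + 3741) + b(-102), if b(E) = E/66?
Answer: 41112/11 ≈ 3737.5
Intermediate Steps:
d = -2 (d = -2 - 311*(10 - 10)/(1 - 2) = -2 - 0/(-1) = -2 - 0*(-1) = -2 - 311*0 = -2 + 0 = -2)
b(E) = E/66 (b(E) = E*(1/66) = E/66)
(d + 3741) + b(-102) = (-2 + 3741) + (1/66)*(-102) = 3739 - 17/11 = 41112/11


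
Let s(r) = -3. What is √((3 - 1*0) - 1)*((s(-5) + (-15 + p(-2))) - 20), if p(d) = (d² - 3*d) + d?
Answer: -30*√2 ≈ -42.426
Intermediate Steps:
p(d) = d² - 2*d
√((3 - 1*0) - 1)*((s(-5) + (-15 + p(-2))) - 20) = √((3 - 1*0) - 1)*((-3 + (-15 - 2*(-2 - 2))) - 20) = √((3 + 0) - 1)*((-3 + (-15 - 2*(-4))) - 20) = √(3 - 1)*((-3 + (-15 + 8)) - 20) = √2*((-3 - 7) - 20) = √2*(-10 - 20) = √2*(-30) = -30*√2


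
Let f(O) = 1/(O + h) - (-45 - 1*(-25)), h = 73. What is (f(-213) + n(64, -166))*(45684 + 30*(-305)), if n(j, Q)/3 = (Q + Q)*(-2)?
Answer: 5145430293/70 ≈ 7.3506e+7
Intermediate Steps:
n(j, Q) = -12*Q (n(j, Q) = 3*((Q + Q)*(-2)) = 3*((2*Q)*(-2)) = 3*(-4*Q) = -12*Q)
f(O) = 20 + 1/(73 + O) (f(O) = 1/(O + 73) - (-45 - 1*(-25)) = 1/(73 + O) - (-45 + 25) = 1/(73 + O) - 1*(-20) = 1/(73 + O) + 20 = 20 + 1/(73 + O))
(f(-213) + n(64, -166))*(45684 + 30*(-305)) = ((1461 + 20*(-213))/(73 - 213) - 12*(-166))*(45684 + 30*(-305)) = ((1461 - 4260)/(-140) + 1992)*(45684 - 9150) = (-1/140*(-2799) + 1992)*36534 = (2799/140 + 1992)*36534 = (281679/140)*36534 = 5145430293/70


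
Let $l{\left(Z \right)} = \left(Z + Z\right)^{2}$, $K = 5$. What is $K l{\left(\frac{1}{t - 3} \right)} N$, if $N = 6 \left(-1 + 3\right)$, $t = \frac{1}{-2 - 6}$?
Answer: $\frac{3072}{125} \approx 24.576$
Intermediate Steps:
$t = - \frac{1}{8}$ ($t = \frac{1}{-8} = - \frac{1}{8} \approx -0.125$)
$N = 12$ ($N = 6 \cdot 2 = 12$)
$l{\left(Z \right)} = 4 Z^{2}$ ($l{\left(Z \right)} = \left(2 Z\right)^{2} = 4 Z^{2}$)
$K l{\left(\frac{1}{t - 3} \right)} N = 5 \cdot 4 \left(\frac{1}{- \frac{1}{8} - 3}\right)^{2} \cdot 12 = 5 \cdot 4 \left(\frac{1}{- \frac{25}{8}}\right)^{2} \cdot 12 = 5 \cdot 4 \left(- \frac{8}{25}\right)^{2} \cdot 12 = 5 \cdot 4 \cdot \frac{64}{625} \cdot 12 = 5 \cdot \frac{256}{625} \cdot 12 = \frac{256}{125} \cdot 12 = \frac{3072}{125}$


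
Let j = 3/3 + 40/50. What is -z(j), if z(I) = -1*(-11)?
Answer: -11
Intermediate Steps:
j = 9/5 (j = 3*(⅓) + 40*(1/50) = 1 + ⅘ = 9/5 ≈ 1.8000)
z(I) = 11
-z(j) = -1*11 = -11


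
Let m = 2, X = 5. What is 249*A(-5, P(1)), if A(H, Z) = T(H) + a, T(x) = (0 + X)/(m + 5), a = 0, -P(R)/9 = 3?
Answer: 1245/7 ≈ 177.86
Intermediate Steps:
P(R) = -27 (P(R) = -9*3 = -27)
T(x) = 5/7 (T(x) = (0 + 5)/(2 + 5) = 5/7)
A(H, Z) = 5/7 (A(H, Z) = 5/7 + 0 = 5/7)
249*A(-5, P(1)) = 249*(5/7) = 1245/7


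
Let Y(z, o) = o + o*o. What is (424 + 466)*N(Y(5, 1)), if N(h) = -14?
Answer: -12460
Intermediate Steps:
Y(z, o) = o + o²
(424 + 466)*N(Y(5, 1)) = (424 + 466)*(-14) = 890*(-14) = -12460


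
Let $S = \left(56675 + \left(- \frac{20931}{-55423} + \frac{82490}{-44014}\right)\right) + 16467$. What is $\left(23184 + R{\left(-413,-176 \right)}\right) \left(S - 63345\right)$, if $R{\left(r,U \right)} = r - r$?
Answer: $\frac{276991221209852016}{1219693961} \approx 2.271 \cdot 10^{8}$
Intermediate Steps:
$R{\left(r,U \right)} = 0$
$S = \frac{89209030402344}{1219693961}$ ($S = \left(56675 + \left(\left(-20931\right) \left(- \frac{1}{55423}\right) + 82490 \left(- \frac{1}{44014}\right)\right)\right) + 16467 = \left(56675 + \left(\frac{20931}{55423} - \frac{41245}{22007}\right)\right) + 16467 = \left(56675 - \frac{1825293118}{1219693961}\right) + 16467 = \frac{69124329946557}{1219693961} + 16467 = \frac{89209030402344}{1219693961} \approx 73141.0$)
$\left(23184 + R{\left(-413,-176 \right)}\right) \left(S - 63345\right) = \left(23184 + 0\right) \left(\frac{89209030402344}{1219693961} - 63345\right) = 23184 \cdot \frac{11947516442799}{1219693961} = \frac{276991221209852016}{1219693961}$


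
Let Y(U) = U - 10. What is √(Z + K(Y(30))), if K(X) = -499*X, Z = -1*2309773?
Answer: I*√2319753 ≈ 1523.1*I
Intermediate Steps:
Z = -2309773
Y(U) = -10 + U
√(Z + K(Y(30))) = √(-2309773 - 499*(-10 + 30)) = √(-2309773 - 499*20) = √(-2309773 - 9980) = √(-2319753) = I*√2319753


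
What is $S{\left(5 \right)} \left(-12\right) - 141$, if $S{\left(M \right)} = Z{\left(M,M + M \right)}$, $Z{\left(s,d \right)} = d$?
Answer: $-261$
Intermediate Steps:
$S{\left(M \right)} = 2 M$ ($S{\left(M \right)} = M + M = 2 M$)
$S{\left(5 \right)} \left(-12\right) - 141 = 2 \cdot 5 \left(-12\right) - 141 = 10 \left(-12\right) - 141 = -120 - 141 = -261$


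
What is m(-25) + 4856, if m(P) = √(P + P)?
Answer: 4856 + 5*I*√2 ≈ 4856.0 + 7.0711*I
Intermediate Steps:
m(P) = √2*√P (m(P) = √(2*P) = √2*√P)
m(-25) + 4856 = √2*√(-25) + 4856 = √2*(5*I) + 4856 = 5*I*√2 + 4856 = 4856 + 5*I*√2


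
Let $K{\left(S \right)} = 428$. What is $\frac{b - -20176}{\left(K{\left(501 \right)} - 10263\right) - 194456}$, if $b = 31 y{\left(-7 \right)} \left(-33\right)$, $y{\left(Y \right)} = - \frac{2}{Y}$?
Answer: $- \frac{139186}{1430037} \approx -0.09733$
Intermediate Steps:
$b = - \frac{2046}{7}$ ($b = 31 \left(- \frac{2}{-7}\right) \left(-33\right) = 31 \left(\left(-2\right) \left(- \frac{1}{7}\right)\right) \left(-33\right) = 31 \cdot \frac{2}{7} \left(-33\right) = \frac{62}{7} \left(-33\right) = - \frac{2046}{7} \approx -292.29$)
$\frac{b - -20176}{\left(K{\left(501 \right)} - 10263\right) - 194456} = \frac{- \frac{2046}{7} - -20176}{\left(428 - 10263\right) - 194456} = \frac{- \frac{2046}{7} + \left(-51 + 20227\right)}{-9835 - 194456} = \frac{- \frac{2046}{7} + 20176}{-204291} = \frac{139186}{7} \left(- \frac{1}{204291}\right) = - \frac{139186}{1430037}$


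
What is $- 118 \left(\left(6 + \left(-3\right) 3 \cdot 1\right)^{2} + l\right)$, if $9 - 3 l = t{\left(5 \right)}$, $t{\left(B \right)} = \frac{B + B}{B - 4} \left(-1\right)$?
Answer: $- \frac{5428}{3} \approx -1809.3$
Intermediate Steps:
$t{\left(B \right)} = - \frac{2 B}{-4 + B}$ ($t{\left(B \right)} = \frac{2 B}{-4 + B} \left(-1\right) = - \frac{2 B}{-4 + B}$)
$l = \frac{19}{3}$ ($l = 3 - \frac{\left(-2\right) 5 \frac{1}{-4 + 5}}{3} = 3 - \frac{\left(-2\right) 5 \cdot 1^{-1}}{3} = 3 - \frac{\left(-2\right) 5 \cdot 1}{3} = 3 - - \frac{10}{3} = 3 + \frac{10}{3} = \frac{19}{3} \approx 6.3333$)
$- 118 \left(\left(6 + \left(-3\right) 3 \cdot 1\right)^{2} + l\right) = - 118 \left(\left(6 + \left(-3\right) 3 \cdot 1\right)^{2} + \frac{19}{3}\right) = - 118 \left(\left(6 - 9\right)^{2} + \frac{19}{3}\right) = - 118 \left(\left(-3\right)^{2} + \frac{19}{3}\right) = - 118 \left(9 + \frac{19}{3}\right) = \left(-118\right) \frac{46}{3} = - \frac{5428}{3}$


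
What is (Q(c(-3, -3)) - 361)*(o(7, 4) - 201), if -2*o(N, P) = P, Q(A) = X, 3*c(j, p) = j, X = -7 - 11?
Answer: 76937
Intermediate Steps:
X = -18
c(j, p) = j/3
Q(A) = -18
o(N, P) = -P/2
(Q(c(-3, -3)) - 361)*(o(7, 4) - 201) = (-18 - 361)*(-½*4 - 201) = -379*(-2 - 201) = -379*(-203) = 76937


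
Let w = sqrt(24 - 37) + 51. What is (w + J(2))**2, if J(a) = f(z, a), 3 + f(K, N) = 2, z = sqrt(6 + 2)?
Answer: (50 + I*sqrt(13))**2 ≈ 2487.0 + 360.56*I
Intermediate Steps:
z = 2*sqrt(2) (z = sqrt(8) = 2*sqrt(2) ≈ 2.8284)
f(K, N) = -1 (f(K, N) = -3 + 2 = -1)
J(a) = -1
w = 51 + I*sqrt(13) (w = sqrt(-13) + 51 = I*sqrt(13) + 51 = 51 + I*sqrt(13) ≈ 51.0 + 3.6056*I)
(w + J(2))**2 = ((51 + I*sqrt(13)) - 1)**2 = (50 + I*sqrt(13))**2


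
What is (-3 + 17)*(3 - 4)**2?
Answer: 14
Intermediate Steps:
(-3 + 17)*(3 - 4)**2 = 14*(-1)**2 = 14*1 = 14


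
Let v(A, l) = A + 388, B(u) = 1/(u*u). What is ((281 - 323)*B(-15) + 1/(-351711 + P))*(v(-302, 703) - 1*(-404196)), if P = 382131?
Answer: -5738176567/76050 ≈ -75453.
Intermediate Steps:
B(u) = u⁻² (B(u) = 1/(u²) = u⁻²)
v(A, l) = 388 + A
((281 - 323)*B(-15) + 1/(-351711 + P))*(v(-302, 703) - 1*(-404196)) = ((281 - 323)/(-15)² + 1/(-351711 + 382131))*((388 - 302) - 1*(-404196)) = (-42*1/225 + 1/30420)*(86 + 404196) = (-14/75 + 1/30420)*404282 = -28387/152100*404282 = -5738176567/76050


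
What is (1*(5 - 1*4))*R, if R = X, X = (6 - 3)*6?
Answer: 18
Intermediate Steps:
X = 18 (X = 3*6 = 18)
R = 18
(1*(5 - 1*4))*R = (1*(5 - 1*4))*18 = (1*(5 - 4))*18 = (1*1)*18 = 1*18 = 18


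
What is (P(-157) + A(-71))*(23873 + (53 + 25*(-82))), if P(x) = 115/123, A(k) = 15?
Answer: 14292320/41 ≈ 3.4859e+5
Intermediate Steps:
P(x) = 115/123 (P(x) = 115*(1/123) = 115/123)
(P(-157) + A(-71))*(23873 + (53 + 25*(-82))) = (115/123 + 15)*(23873 + (53 + 25*(-82))) = 1960*(23873 + (53 - 2050))/123 = 1960*(23873 - 1997)/123 = (1960/123)*21876 = 14292320/41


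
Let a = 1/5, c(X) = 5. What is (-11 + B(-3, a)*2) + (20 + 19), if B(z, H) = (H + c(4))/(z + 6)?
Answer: 472/15 ≈ 31.467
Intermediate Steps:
a = ⅕ ≈ 0.20000
B(z, H) = (5 + H)/(6 + z) (B(z, H) = (H + 5)/(z + 6) = (5 + H)/(6 + z))
(-11 + B(-3, a)*2) + (20 + 19) = (-11 + ((5 + ⅕)/(6 - 3))*2) + (20 + 19) = (-11 + ((26/5)/3)*2) + 39 = (-11 + ((⅓)*(26/5))*2) + 39 = (-11 + (26/15)*2) + 39 = (-11 + 52/15) + 39 = -113/15 + 39 = 472/15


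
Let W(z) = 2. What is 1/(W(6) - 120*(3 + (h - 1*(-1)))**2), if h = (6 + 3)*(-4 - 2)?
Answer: -1/299998 ≈ -3.3334e-6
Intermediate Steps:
h = -54 (h = 9*(-6) = -54)
1/(W(6) - 120*(3 + (h - 1*(-1)))**2) = 1/(2 - 120*(3 + (-54 - 1*(-1)))**2) = 1/(2 - 120*(3 + (-54 + 1))**2) = 1/(2 - 120*(3 - 53)**2) = 1/(2 - 120*(-50)**2) = 1/(2 - 120*2500) = 1/(2 - 30*10000) = 1/(2 - 300000) = 1/(-299998) = -1/299998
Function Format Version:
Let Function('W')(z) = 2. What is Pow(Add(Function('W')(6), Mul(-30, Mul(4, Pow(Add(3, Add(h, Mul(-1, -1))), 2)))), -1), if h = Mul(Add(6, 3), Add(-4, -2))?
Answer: Rational(-1, 299998) ≈ -3.3334e-6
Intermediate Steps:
h = -54 (h = Mul(9, -6) = -54)
Pow(Add(Function('W')(6), Mul(-30, Mul(4, Pow(Add(3, Add(h, Mul(-1, -1))), 2)))), -1) = Pow(Add(2, Mul(-30, Mul(4, Pow(Add(3, Add(-54, Mul(-1, -1))), 2)))), -1) = Pow(Add(2, Mul(-30, Mul(4, Pow(Add(3, Add(-54, 1)), 2)))), -1) = Pow(Add(2, Mul(-30, Mul(4, Pow(Add(3, -53), 2)))), -1) = Pow(Add(2, Mul(-30, Mul(4, Pow(-50, 2)))), -1) = Pow(Add(2, Mul(-30, Mul(4, 2500))), -1) = Pow(Add(2, Mul(-30, 10000)), -1) = Pow(Add(2, -300000), -1) = Pow(-299998, -1) = Rational(-1, 299998)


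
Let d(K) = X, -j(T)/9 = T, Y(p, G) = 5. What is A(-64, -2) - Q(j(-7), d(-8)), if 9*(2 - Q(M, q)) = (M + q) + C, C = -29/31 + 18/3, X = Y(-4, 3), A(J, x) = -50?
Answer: -4081/93 ≈ -43.882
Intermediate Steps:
j(T) = -9*T
X = 5
d(K) = 5
C = 157/31 (C = -29*1/31 + 18*(1/3) = -29/31 + 6 = 157/31 ≈ 5.0645)
Q(M, q) = 401/279 - M/9 - q/9 (Q(M, q) = 2 - ((M + q) + 157/31)/9 = 2 - (157/31 + M + q)/9 = 2 + (-157/279 - M/9 - q/9) = 401/279 - M/9 - q/9)
A(-64, -2) - Q(j(-7), d(-8)) = -50 - (401/279 - (-1)*(-7) - 1/9*5) = -50 - (401/279 - 1/9*63 - 5/9) = -50 - (401/279 - 7 - 5/9) = -50 - 1*(-569/93) = -50 + 569/93 = -4081/93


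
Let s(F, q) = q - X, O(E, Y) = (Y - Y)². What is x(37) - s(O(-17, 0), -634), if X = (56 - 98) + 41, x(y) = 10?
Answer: 643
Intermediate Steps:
O(E, Y) = 0 (O(E, Y) = 0² = 0)
X = -1 (X = -42 + 41 = -1)
s(F, q) = 1 + q (s(F, q) = q - 1*(-1) = q + 1 = 1 + q)
x(37) - s(O(-17, 0), -634) = 10 - (1 - 634) = 10 - 1*(-633) = 10 + 633 = 643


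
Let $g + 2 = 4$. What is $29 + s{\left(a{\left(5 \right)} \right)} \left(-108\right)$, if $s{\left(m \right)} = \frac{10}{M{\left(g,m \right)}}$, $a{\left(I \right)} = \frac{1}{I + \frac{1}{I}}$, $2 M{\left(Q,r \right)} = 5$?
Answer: $-403$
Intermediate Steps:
$g = 2$ ($g = -2 + 4 = 2$)
$M{\left(Q,r \right)} = \frac{5}{2}$ ($M{\left(Q,r \right)} = \frac{1}{2} \cdot 5 = \frac{5}{2}$)
$s{\left(m \right)} = 4$ ($s{\left(m \right)} = \frac{10}{\frac{5}{2}} = 10 \cdot \frac{2}{5} = 4$)
$29 + s{\left(a{\left(5 \right)} \right)} \left(-108\right) = 29 + 4 \left(-108\right) = 29 - 432 = -403$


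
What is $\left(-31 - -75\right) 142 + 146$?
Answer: $6394$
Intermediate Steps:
$\left(-31 - -75\right) 142 + 146 = \left(-31 + 75\right) 142 + 146 = 44 \cdot 142 + 146 = 6248 + 146 = 6394$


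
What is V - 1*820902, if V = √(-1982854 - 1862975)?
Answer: -820902 + I*√3845829 ≈ -8.209e+5 + 1961.1*I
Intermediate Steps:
V = I*√3845829 (V = √(-3845829) = I*√3845829 ≈ 1961.1*I)
V - 1*820902 = I*√3845829 - 1*820902 = I*√3845829 - 820902 = -820902 + I*√3845829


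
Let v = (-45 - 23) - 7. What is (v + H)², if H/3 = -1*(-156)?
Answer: 154449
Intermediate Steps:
H = 468 (H = 3*(-1*(-156)) = 3*156 = 468)
v = -75 (v = -68 - 7 = -75)
(v + H)² = (-75 + 468)² = 393² = 154449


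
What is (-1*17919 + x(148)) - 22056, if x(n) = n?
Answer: -39827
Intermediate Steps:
(-1*17919 + x(148)) - 22056 = (-1*17919 + 148) - 22056 = (-17919 + 148) - 22056 = -17771 - 22056 = -39827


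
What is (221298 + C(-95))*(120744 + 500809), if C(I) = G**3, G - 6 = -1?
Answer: 137626129919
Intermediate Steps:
G = 5 (G = 6 - 1 = 5)
C(I) = 125 (C(I) = 5**3 = 125)
(221298 + C(-95))*(120744 + 500809) = (221298 + 125)*(120744 + 500809) = 221423*621553 = 137626129919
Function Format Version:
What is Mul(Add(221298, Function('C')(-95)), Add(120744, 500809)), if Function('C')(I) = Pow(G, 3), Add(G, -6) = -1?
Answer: 137626129919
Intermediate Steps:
G = 5 (G = Add(6, -1) = 5)
Function('C')(I) = 125 (Function('C')(I) = Pow(5, 3) = 125)
Mul(Add(221298, Function('C')(-95)), Add(120744, 500809)) = Mul(Add(221298, 125), Add(120744, 500809)) = Mul(221423, 621553) = 137626129919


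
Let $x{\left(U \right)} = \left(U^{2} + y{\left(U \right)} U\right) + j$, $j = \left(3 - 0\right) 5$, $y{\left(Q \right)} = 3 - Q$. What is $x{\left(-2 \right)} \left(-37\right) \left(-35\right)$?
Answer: $11655$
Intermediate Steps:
$j = 15$ ($j = \left(3 + 0\right) 5 = 3 \cdot 5 = 15$)
$x{\left(U \right)} = 15 + U^{2} + U \left(3 - U\right)$ ($x{\left(U \right)} = \left(U^{2} + \left(3 - U\right) U\right) + 15 = \left(U^{2} + U \left(3 - U\right)\right) + 15 = 15 + U^{2} + U \left(3 - U\right)$)
$x{\left(-2 \right)} \left(-37\right) \left(-35\right) = \left(15 + 3 \left(-2\right)\right) \left(-37\right) \left(-35\right) = \left(15 - 6\right) \left(-37\right) \left(-35\right) = 9 \left(-37\right) \left(-35\right) = \left(-333\right) \left(-35\right) = 11655$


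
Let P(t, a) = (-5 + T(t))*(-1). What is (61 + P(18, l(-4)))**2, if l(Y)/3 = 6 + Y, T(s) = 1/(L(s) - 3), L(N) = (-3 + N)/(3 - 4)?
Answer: 1413721/324 ≈ 4363.3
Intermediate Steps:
L(N) = 3 - N (L(N) = (-3 + N)/(-1) = (-3 + N)*(-1) = 3 - N)
T(s) = -1/s (T(s) = 1/((3 - s) - 3) = 1/(-s) = -1/s)
l(Y) = 18 + 3*Y (l(Y) = 3*(6 + Y) = 18 + 3*Y)
P(t, a) = 5 + 1/t (P(t, a) = (-5 - 1/t)*(-1) = 5 + 1/t)
(61 + P(18, l(-4)))**2 = (61 + (5 + 1/18))**2 = (61 + 91/18)**2 = (1189/18)**2 = 1413721/324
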